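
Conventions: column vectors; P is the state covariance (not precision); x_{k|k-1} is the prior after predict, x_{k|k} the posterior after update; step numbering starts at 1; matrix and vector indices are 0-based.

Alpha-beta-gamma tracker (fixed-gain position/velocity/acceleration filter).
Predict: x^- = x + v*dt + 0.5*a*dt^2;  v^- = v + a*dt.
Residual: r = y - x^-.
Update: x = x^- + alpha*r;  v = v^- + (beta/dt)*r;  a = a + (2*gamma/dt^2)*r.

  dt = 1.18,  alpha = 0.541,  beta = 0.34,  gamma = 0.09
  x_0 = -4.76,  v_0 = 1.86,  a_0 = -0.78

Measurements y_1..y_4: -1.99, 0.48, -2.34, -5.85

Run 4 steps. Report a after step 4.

a_post = -1.2872

step 1: x_pred=-3.1082  r=1.1182  x^+=-2.5033  v^+=1.2618  a^+=-0.6354
step 2: x_pred=-1.4567  r=1.9367  x^+=-0.4090  v^+=1.0700  a^+=-0.3851
step 3: x_pred=0.5856  r=-2.9256  x^+=-0.9972  v^+=-0.2273  a^+=-0.7633
step 4: x_pred=-1.7968  r=-4.0532  x^+=-3.9896  v^+=-2.2959  a^+=-1.2872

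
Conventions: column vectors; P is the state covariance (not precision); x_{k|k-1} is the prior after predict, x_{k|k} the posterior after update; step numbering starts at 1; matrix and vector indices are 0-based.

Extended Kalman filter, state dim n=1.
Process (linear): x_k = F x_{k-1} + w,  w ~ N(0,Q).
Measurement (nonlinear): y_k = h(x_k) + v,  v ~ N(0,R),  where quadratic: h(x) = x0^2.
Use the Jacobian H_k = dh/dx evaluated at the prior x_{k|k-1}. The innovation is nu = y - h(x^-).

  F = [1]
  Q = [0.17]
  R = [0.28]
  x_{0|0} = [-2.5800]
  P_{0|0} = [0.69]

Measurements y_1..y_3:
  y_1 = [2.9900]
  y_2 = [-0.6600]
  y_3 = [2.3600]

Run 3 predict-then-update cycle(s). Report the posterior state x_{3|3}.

x_post = [-1.4877]

step 1: x^-=[-2.5800]  P^-=[0.8600]  H_jac=[-5.1600]  S=[23.1780]  K=[-0.1915]  nu=[-3.6664]  x^+=[-1.8780]  P^+=[0.0104]
step 2: x^-=[-1.8780]  P^-=[0.1804]  H_jac=[-3.7561]  S=[2.8250]  K=[-0.2398]  nu=[-4.1870]  x^+=[-0.8738]  P^+=[0.0179]
step 3: x^-=[-0.8738]  P^-=[0.1879]  H_jac=[-1.7476]  S=[0.8538]  K=[-0.3846]  nu=[1.5965]  x^+=[-1.4877]  P^+=[0.0616]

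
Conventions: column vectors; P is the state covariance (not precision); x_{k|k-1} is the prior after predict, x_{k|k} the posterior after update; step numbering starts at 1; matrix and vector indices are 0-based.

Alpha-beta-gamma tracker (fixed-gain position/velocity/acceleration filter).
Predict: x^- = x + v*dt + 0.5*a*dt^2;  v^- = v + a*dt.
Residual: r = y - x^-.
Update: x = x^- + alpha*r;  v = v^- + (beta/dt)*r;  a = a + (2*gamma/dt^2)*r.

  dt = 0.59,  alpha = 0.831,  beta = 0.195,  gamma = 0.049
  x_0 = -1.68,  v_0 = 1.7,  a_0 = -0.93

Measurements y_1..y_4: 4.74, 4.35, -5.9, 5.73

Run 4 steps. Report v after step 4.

step 1: x_pred=-0.8389  r=5.5789  x^+=3.7972  v^+=2.9952  a^+=0.6406
step 2: x_pred=5.6758  r=-1.3258  x^+=4.5741  v^+=2.9349  a^+=0.2674
step 3: x_pred=6.3522  r=-12.2522  x^+=-3.8294  v^+=-0.9568  a^+=-3.1820
step 4: x_pred=-4.9477  r=10.6777  x^+=3.9255  v^+=0.6949  a^+=-0.1759

v_post = 0.6949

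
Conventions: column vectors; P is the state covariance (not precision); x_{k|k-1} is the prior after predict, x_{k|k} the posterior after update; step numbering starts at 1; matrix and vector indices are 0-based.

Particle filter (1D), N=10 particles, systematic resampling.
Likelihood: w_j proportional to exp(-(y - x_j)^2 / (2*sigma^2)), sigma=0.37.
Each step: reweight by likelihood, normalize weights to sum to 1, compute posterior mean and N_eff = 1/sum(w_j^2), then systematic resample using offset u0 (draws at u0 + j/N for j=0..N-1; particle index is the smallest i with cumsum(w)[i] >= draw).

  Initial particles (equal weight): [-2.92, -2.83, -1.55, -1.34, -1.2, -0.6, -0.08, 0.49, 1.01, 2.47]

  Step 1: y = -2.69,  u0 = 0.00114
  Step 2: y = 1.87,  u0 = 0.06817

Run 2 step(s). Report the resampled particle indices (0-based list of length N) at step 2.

step 1: w=[0.4669, 0.5273, 0.0049, 0.0007, 0.0002, 0.0000, 0.0000, 0.0000, 0.0000, 0.0000]  mean=-2.8644  Neff=2.0159  idx=[0, 0, 0, 0, 0, 1, 1, 1, 1, 1]
step 2: w=[0.0085, 0.0085, 0.0085, 0.0085, 0.0085, 0.1915, 0.1915, 0.1915, 0.1915, 0.1915]  mean=-2.8338  Neff=5.4410  idx=[5, 5, 6, 6, 7, 7, 8, 8, 9, 9]

resampled_idx = [5, 5, 6, 6, 7, 7, 8, 8, 9, 9]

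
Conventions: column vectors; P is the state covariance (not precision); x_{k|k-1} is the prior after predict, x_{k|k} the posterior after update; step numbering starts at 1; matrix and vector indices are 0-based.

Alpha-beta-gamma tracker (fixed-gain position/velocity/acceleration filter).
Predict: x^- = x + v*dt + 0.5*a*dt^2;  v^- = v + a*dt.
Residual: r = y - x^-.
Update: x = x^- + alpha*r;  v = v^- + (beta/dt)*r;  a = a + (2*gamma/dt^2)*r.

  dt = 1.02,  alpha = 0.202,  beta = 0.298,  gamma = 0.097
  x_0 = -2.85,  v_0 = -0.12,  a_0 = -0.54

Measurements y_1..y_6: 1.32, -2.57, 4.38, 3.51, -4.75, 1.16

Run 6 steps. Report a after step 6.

a_post = -1.9336

step 1: x_pred=-3.2533  r=4.5733  x^+=-2.3295  v^+=0.6653  a^+=0.3128
step 2: x_pred=-1.4882  r=-1.0818  x^+=-1.7067  v^+=0.6683  a^+=0.1110
step 3: x_pred=-0.9673  r=5.3473  x^+=0.1129  v^+=2.3438  a^+=1.1081
step 4: x_pred=3.0800  r=0.4300  x^+=3.1669  v^+=3.5997  a^+=1.1883
step 5: x_pred=7.4567  r=-12.2067  x^+=4.9910  v^+=1.2455  a^+=-1.0878
step 6: x_pred=5.6955  r=-4.5355  x^+=4.7793  v^+=-1.1891  a^+=-1.9336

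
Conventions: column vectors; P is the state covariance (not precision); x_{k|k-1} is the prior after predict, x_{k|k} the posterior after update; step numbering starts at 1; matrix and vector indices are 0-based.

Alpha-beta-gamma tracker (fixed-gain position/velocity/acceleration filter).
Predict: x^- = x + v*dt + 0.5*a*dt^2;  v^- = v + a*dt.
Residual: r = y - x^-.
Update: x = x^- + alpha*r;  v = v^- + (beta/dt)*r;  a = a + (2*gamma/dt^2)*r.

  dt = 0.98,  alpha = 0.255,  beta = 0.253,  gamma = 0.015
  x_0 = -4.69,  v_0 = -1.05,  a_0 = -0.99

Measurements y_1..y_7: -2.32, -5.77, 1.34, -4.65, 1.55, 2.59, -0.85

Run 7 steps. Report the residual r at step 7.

step 1: x_pred=-6.1944  r=3.8744  x^+=-5.2064  v^+=-1.0200  a^+=-0.8690
step 2: x_pred=-6.6233  r=0.8533  x^+=-6.4057  v^+=-1.6513  a^+=-0.8423
step 3: x_pred=-8.4284  r=9.7684  x^+=-5.9375  v^+=0.0451  a^+=-0.5372
step 4: x_pred=-6.1512  r=1.5012  x^+=-5.7684  v^+=-0.0938  a^+=-0.4903
step 5: x_pred=-6.0958  r=7.6458  x^+=-4.1461  v^+=1.3996  a^+=-0.2515
step 6: x_pred=-2.8953  r=5.4853  x^+=-1.4965  v^+=2.5693  a^+=-0.0801
step 7: x_pred=0.9829  r=-1.8329  x^+=0.5155  v^+=2.0176  a^+=-0.1374

resid = -1.8329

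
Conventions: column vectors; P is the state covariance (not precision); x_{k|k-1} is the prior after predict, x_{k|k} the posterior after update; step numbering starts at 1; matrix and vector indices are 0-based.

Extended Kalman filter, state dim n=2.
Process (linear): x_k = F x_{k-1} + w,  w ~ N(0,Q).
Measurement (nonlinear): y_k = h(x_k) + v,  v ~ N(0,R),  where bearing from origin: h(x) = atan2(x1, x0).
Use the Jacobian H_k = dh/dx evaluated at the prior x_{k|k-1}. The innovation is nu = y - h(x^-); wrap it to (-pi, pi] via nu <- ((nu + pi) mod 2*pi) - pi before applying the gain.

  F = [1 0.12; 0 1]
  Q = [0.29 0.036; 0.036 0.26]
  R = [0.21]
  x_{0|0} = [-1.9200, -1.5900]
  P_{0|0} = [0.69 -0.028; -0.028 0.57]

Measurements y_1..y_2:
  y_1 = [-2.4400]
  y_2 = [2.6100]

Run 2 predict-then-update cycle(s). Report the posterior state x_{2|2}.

step 1: x^-=[-2.1108, -1.5900]  P^-=[0.9815 0.0764; 0.0764 0.8300]  H_jac=[0.2277 -0.3023]  S=[0.3262]  K=[0.6143; -0.7158]  nu=[0.0560]  x^+=[-2.0764, -1.6301]  P^+=[0.8584 0.2198; 0.2198 0.6629]
step 2: x^-=[-2.2720, -1.6301]  P^-=[1.2107 0.3354; 0.3354 0.9229]  H_jac=[0.2085 -0.2906]  S=[0.2999]  K=[0.5167; -0.6610]  nu=[-1.1539]  x^+=[-2.8682, -0.8673]  P^+=[1.1306 0.4378; 0.4378 0.7918]

x_post = [-2.8682, -0.8673]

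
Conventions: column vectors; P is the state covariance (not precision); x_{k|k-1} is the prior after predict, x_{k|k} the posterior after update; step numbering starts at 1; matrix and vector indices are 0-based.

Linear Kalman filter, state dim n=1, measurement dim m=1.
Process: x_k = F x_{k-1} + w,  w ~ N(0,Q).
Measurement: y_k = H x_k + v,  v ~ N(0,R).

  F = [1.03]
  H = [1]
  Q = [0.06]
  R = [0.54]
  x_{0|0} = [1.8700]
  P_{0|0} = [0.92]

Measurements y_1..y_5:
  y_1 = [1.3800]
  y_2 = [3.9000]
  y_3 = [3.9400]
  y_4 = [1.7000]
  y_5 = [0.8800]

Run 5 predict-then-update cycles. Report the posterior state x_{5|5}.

step 1: x^-=[1.9261]  P^-=[1.0360]  S=[1.5760]  K=[0.6574]  nu=[-0.5461]  x^+=[1.5671]  P^+=[0.3550]
step 2: x^-=[1.6141]  P^-=[0.4366]  S=[0.9766]  K=[0.4471]  nu=[2.2859]  x^+=[2.6360]  P^+=[0.2414]
step 3: x^-=[2.7151]  P^-=[0.3161]  S=[0.8561]  K=[0.3692]  nu=[1.2249]  x^+=[3.1674]  P^+=[0.1994]
step 4: x^-=[3.2624]  P^-=[0.2715]  S=[0.8115]  K=[0.3346]  nu=[-1.5624]  x^+=[2.7396]  P^+=[0.1807]
step 5: x^-=[2.8218]  P^-=[0.2517]  S=[0.7917]  K=[0.3179]  nu=[-1.9418]  x^+=[2.2045]  P^+=[0.1717]

x_post = [2.2045]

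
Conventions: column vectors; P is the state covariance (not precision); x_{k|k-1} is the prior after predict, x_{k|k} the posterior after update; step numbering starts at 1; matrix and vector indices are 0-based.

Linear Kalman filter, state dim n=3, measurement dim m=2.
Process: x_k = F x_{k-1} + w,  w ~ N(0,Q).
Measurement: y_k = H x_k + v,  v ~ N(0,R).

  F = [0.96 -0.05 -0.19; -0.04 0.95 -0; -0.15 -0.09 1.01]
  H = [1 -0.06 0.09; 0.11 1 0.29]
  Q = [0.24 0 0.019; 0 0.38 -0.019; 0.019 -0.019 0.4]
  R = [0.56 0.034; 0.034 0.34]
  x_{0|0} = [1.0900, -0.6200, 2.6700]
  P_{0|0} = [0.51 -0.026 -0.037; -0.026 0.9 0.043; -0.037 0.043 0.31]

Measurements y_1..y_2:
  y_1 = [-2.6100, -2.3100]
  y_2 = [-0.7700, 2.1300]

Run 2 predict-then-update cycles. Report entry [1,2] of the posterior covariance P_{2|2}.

P_post[1,2] = -0.2806

step 1: x^-=[0.5701, -0.6326, 2.5890]  P^-=[0.7403 -0.0941 -0.1462; -0.0941 1.1950 -0.0465; -0.1462 -0.0465 0.7377]  S=[1.2960 -0.0778; -0.0778 1.5490]  K=[0.5650 -0.0072; -0.0861 0.7518; -0.0537 0.0950]  nu=[-3.4511, -2.4909]  x^+=[-1.3616, -2.2081, 2.5378]  P^+=[0.3259 0.0104 -0.1016; 0.0104 0.2999 -0.1669; -0.1016 -0.1669 0.7192]
step 2: x^-=[-1.6789, -2.0432, 2.9661]  P^-=[0.6000 0.0121 -0.2612; 0.0121 0.6504 -0.2002; -0.2612 -0.2002 1.2048]  S=[1.1257 0.0115; 0.0115 0.9689]  K=[0.5114 -0.0037; -0.0462 0.6133; -0.1264 0.1258]  nu=[0.5194, 3.4977]  x^+=[-1.4262, 0.0780, 3.3407]  P^+=[0.3055 0.0373 -0.1888; 0.0373 0.2842 -0.2806; -0.1888 -0.2806 1.1719]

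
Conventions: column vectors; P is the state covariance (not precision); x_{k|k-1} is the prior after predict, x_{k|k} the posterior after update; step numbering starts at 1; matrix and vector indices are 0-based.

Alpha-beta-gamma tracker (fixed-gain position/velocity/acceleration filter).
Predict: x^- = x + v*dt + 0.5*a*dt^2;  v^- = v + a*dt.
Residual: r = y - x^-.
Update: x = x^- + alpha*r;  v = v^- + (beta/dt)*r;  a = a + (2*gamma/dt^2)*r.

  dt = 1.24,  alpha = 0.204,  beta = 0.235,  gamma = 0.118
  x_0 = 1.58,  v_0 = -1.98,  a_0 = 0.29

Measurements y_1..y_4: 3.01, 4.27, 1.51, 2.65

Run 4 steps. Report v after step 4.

step 1: x_pred=-0.6522  r=3.6622  x^+=0.0949  v^+=-0.9263  a^+=0.8521
step 2: x_pred=-0.3987  r=4.6687  x^+=0.5537  v^+=1.0151  a^+=1.5687
step 3: x_pred=3.0184  r=-1.5084  x^+=2.7107  v^+=2.6744  a^+=1.3372
step 4: x_pred=7.0549  r=-4.4049  x^+=6.1563  v^+=3.4977  a^+=0.6611

v_post = 3.4977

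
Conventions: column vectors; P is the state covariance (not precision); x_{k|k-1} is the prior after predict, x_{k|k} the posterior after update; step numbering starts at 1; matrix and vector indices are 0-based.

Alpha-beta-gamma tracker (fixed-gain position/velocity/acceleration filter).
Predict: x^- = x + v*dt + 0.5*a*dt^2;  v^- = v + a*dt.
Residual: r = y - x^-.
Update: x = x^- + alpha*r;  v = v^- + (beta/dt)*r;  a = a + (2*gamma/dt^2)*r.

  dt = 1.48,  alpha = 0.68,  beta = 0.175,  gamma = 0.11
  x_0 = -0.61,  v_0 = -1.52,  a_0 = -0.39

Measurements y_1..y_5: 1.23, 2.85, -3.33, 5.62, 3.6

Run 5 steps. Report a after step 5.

a_post = 0.8391

step 1: x_pred=-3.2867  r=4.5167  x^+=-0.2154  v^+=-1.5631  a^+=0.0637
step 2: x_pred=-2.4591  r=5.3091  x^+=1.1511  v^+=-0.8412  a^+=0.5969
step 3: x_pred=0.5599  r=-3.8899  x^+=-2.0852  v^+=-0.4177  a^+=0.2062
step 4: x_pred=-2.4776  r=8.0976  x^+=3.0288  v^+=0.8449  a^+=1.0195
step 5: x_pred=5.3958  r=-1.7958  x^+=4.1747  v^+=2.1415  a^+=0.8391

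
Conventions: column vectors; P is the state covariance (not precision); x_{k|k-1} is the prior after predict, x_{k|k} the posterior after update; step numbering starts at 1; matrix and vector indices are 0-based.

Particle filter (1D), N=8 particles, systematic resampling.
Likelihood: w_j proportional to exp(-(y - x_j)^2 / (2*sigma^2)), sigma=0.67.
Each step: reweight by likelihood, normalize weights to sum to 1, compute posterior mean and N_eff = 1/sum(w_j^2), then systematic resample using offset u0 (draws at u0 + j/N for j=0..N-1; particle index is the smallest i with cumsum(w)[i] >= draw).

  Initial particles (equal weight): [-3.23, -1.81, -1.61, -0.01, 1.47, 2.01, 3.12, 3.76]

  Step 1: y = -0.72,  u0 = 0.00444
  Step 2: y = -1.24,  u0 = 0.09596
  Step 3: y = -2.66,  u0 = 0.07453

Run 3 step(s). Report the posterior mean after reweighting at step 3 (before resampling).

post_mean = -1.6856

step 1: w=[0.0007, 0.2119, 0.3294, 0.4540, 0.0038, 0.0002, 0.0000, 0.0000]  mean=-0.9147  Neff=2.7815  idx=[1, 1, 2, 2, 2, 3, 3, 3]
step 2: w=[0.1539, 0.1539, 0.1898, 0.1898, 0.1898, 0.0410, 0.0410, 0.0410]  mean=-1.4749  Neff=6.2334  idx=[0, 1, 2, 2, 3, 4, 4, 7]
step 3: w=[0.1896, 0.1896, 0.1241, 0.1241, 0.1241, 0.1241, 0.1241, 0.0002]  mean=-1.6856  Neff=6.7149  idx=[0, 1, 1, 2, 3, 4, 5, 6]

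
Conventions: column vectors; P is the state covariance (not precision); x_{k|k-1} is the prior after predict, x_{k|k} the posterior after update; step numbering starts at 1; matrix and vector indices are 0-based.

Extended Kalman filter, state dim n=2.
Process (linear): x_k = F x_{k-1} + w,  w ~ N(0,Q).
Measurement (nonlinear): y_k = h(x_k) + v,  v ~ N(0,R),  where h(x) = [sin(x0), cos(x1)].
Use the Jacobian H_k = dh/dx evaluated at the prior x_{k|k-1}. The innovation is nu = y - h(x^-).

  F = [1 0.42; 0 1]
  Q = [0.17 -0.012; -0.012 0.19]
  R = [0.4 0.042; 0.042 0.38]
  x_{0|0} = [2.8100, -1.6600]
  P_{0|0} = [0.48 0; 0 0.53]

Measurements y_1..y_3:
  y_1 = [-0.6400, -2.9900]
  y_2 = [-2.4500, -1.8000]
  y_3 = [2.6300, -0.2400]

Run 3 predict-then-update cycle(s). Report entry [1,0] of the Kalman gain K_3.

step 1: x^-=[2.1128, -1.6600]  P^-=[0.7435 0.2106; 0.2106 0.7200]  H_jac=[-0.5159 0.0000; 0.0000 0.9960]  S=[0.5978 -0.0662; -0.0662 1.0943]  K=[-0.6245 0.1539; -0.1099 0.6487]  nu=[-1.4967, -2.9009]  x^+=[2.6010, -3.3774]  P^+=[0.4717 0.0324; 0.0324 0.2429]
step 2: x^-=[1.1825, -3.3774]  P^-=[0.7117 0.1224; 0.1224 0.4329]  H_jac=[0.3786 0.0000; 0.0000 -0.2336]  S=[0.5020 0.0312; 0.0312 0.4036]  K=[0.5438 -0.1128; 0.1084 -0.2589]  nu=[-3.3755, -0.8277]  x^+=[-0.5597, -3.5289]  P^+=[0.5620 0.0858; 0.0858 0.4017]
step 3: x^-=[-2.0419, -3.5289]  P^-=[0.8749 0.2425; 0.2425 0.5917]  H_jac=[-0.4539 0.0000; 0.0000 -0.3777]  S=[0.5802 0.0836; 0.0836 0.4644]  K=[-0.6734 -0.0760; -0.1236 -0.4590]  nu=[3.5211, 0.6859]  x^+=[-4.4651, -4.2788]  P^+=[0.6005 0.1514; 0.1514 0.4755]

K[1,0] = -0.1236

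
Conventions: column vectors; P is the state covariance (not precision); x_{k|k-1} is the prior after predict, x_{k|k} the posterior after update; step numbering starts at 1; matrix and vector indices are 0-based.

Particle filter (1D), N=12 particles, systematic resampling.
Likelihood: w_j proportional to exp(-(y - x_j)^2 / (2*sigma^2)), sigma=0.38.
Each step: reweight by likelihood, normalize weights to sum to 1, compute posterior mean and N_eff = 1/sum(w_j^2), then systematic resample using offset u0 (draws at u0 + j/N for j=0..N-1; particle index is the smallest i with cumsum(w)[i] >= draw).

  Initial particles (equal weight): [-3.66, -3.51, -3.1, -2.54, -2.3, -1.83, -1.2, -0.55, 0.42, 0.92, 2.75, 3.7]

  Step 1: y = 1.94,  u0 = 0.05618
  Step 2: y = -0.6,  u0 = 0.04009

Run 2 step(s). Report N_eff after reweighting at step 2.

N_eff = 2.0000

step 1: w=[0.0000, 0.0000, 0.0000, 0.0000, 0.0000, 0.0000, 0.0000, 0.0000, 0.0026, 0.2085, 0.7888, 0.0002]  mean=2.3627  Neff=1.5023  idx=[9, 9, 10, 10, 10, 10, 10, 10, 10, 10, 10, 10]
step 2: w=[0.5000, 0.5000, 0.0000, 0.0000, 0.0000, 0.0000, 0.0000, 0.0000, 0.0000, 0.0000, 0.0000, 0.0000]  mean=0.9200  Neff=2.0000  idx=[0, 0, 0, 0, 0, 0, 1, 1, 1, 1, 1, 1]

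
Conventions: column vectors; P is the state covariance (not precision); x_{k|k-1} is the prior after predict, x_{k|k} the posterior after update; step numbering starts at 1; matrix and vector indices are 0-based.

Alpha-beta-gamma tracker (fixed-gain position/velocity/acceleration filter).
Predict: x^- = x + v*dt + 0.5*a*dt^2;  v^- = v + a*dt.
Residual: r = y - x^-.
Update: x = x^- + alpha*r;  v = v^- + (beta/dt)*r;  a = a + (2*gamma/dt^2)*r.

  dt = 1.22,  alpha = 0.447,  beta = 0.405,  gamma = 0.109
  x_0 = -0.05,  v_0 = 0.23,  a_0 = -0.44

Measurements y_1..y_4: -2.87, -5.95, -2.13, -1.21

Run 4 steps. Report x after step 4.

x_post = -5.4478

step 1: x_pred=-0.0968  r=-2.7732  x^+=-1.3364  v^+=-1.2274  a^+=-0.8462
step 2: x_pred=-3.4636  r=-2.4864  x^+=-4.5750  v^+=-3.0851  a^+=-1.2103
step 3: x_pred=-9.2396  r=7.1096  x^+=-6.0616  v^+=-2.2016  a^+=-0.1690
step 4: x_pred=-8.8734  r=7.6634  x^+=-5.4478  v^+=0.1362  a^+=0.9534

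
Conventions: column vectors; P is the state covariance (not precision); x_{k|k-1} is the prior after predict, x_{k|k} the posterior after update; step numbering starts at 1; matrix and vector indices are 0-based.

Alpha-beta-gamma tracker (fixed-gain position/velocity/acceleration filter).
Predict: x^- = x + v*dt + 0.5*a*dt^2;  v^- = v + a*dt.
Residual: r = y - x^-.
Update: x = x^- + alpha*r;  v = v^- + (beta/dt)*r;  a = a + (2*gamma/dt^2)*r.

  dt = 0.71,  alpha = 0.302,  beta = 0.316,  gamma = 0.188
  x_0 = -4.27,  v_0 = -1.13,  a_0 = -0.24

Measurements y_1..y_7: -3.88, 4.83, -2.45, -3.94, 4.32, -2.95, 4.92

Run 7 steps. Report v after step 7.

step 1: x_pred=-5.1328  r=1.2528  x^+=-4.7544  v^+=-0.7428  a^+=0.6944
step 2: x_pred=-5.1068  r=9.9368  x^+=-2.1059  v^+=4.1728  a^+=8.1061
step 3: x_pred=2.9000  r=-5.3500  x^+=1.2843  v^+=7.5471  a^+=4.1157
step 4: x_pred=7.6801  r=-11.6201  x^+=4.1708  v^+=5.2975  a^+=-4.5515
step 5: x_pred=6.7848  r=-2.4648  x^+=6.0404  v^+=0.9689  a^+=-6.3900
step 6: x_pred=5.1178  r=-8.0678  x^+=2.6813  v^+=-7.1587  a^+=-12.4076
step 7: x_pred=-5.5287  r=10.4487  x^+=-2.3732  v^+=-11.3177  a^+=-4.6141

v_post = -11.3177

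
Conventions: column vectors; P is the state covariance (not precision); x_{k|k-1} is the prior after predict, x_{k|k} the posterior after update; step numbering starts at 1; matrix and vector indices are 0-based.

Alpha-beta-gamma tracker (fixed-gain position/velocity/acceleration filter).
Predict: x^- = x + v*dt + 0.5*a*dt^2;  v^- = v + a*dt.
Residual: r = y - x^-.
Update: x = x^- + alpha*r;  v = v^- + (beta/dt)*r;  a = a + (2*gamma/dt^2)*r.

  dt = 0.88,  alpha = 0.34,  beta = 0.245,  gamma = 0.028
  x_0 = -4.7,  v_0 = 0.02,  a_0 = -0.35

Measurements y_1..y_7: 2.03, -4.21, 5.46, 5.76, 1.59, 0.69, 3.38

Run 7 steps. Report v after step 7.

step 1: x_pred=-4.8179  r=6.8479  x^+=-2.4896  v^+=1.6185  a^+=0.1452
step 2: x_pred=-1.0091  r=-3.2009  x^+=-2.0974  v^+=0.8551  a^+=-0.0863
step 3: x_pred=-1.3783  r=6.8383  x^+=0.9467  v^+=2.6831  a^+=0.4082
step 4: x_pred=3.4659  r=2.2941  x^+=4.2459  v^+=3.6810  a^+=0.5741
step 5: x_pred=7.7075  r=-6.1175  x^+=5.6275  v^+=2.4831  a^+=0.1318
step 6: x_pred=7.8637  r=-7.1737  x^+=5.4246  v^+=0.6018  a^+=-0.3870
step 7: x_pred=5.8044  r=-2.4244  x^+=4.9801  v^+=-0.4137  a^+=-0.5623

v_post = -0.4137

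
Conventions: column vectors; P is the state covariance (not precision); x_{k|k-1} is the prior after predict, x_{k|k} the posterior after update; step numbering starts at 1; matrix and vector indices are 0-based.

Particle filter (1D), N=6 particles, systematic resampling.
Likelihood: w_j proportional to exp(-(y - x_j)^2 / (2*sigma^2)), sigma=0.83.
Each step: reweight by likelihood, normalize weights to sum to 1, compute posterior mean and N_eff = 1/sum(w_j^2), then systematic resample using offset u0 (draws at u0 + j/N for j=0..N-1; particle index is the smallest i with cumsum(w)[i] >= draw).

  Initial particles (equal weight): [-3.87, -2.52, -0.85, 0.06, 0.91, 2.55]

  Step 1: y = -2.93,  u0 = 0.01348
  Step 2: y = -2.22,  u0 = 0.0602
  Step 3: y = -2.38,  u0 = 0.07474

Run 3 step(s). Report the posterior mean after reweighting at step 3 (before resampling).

step 1: w=[0.3615, 0.6077, 0.0297, 0.0010, 0.0000, 0.0000]  mean=-2.9557  Neff=1.9965  idx=[0, 0, 0, 1, 1, 1]
step 2: w=[0.0430, 0.0430, 0.0430, 0.2904, 0.2904, 0.2904]  mean=-2.6940  Neff=3.8689  idx=[1, 3, 3, 4, 5, 5]
step 3: w=[0.0389, 0.1922, 0.1922, 0.1922, 0.1922, 0.1922]  mean=-2.5725  Neff=5.3691  idx=[1, 2, 2, 3, 4, 5]

post_mean = -2.5725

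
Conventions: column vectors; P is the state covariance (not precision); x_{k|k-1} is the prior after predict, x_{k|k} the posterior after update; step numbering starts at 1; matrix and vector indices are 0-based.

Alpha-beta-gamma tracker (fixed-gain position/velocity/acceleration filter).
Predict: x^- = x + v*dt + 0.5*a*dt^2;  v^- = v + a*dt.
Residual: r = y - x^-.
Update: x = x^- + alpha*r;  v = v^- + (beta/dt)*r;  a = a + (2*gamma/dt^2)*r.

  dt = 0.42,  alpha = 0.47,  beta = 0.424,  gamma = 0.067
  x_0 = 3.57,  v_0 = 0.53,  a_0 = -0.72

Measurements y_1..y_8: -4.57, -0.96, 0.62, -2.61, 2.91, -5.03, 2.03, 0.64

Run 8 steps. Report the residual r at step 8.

step 1: x_pred=3.7291  r=-8.2991  x^+=-0.1715  v^+=-8.1505  a^+=-7.0243
step 2: x_pred=-4.2142  r=3.2542  x^+=-2.6848  v^+=-7.8155  a^+=-4.5523
step 3: x_pred=-6.3688  r=6.9888  x^+=-3.0840  v^+=-2.6721  a^+=0.7567
step 4: x_pred=-4.1396  r=1.5296  x^+=-3.4207  v^+=-0.8101  a^+=1.9186
step 5: x_pred=-3.5917  r=6.5017  x^+=-0.5359  v^+=6.5593  a^+=6.8576
step 6: x_pred=2.8238  r=-7.8538  x^+=-0.8675  v^+=1.5109  a^+=0.8915
step 7: x_pred=-0.1543  r=2.1843  x^+=0.8723  v^+=4.0904  a^+=2.5508
step 8: x_pred=2.8153  r=-2.1753  x^+=1.7929  v^+=2.9657  a^+=0.8983

resid = -2.1753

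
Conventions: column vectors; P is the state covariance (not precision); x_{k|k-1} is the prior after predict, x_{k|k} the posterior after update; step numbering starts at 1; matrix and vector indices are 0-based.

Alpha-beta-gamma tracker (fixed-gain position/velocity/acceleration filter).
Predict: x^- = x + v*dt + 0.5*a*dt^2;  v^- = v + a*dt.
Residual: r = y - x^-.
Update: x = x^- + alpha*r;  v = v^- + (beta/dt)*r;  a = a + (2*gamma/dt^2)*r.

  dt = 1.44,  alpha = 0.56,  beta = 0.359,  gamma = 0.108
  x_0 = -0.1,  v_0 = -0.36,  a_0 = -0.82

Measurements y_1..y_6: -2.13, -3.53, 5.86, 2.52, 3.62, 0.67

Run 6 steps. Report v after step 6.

v_post = 1.9547

step 1: x_pred=-1.4686  r=-0.6614  x^+=-1.8390  v^+=-1.7057  a^+=-0.8889
step 2: x_pred=-5.2168  r=1.6868  x^+=-4.2722  v^+=-2.5652  a^+=-0.7132
step 3: x_pred=-8.7055  r=14.5655  x^+=-0.5488  v^+=0.0391  a^+=0.8040
step 4: x_pred=0.3411  r=2.1789  x^+=1.5613  v^+=1.7401  a^+=1.0310
step 5: x_pred=5.1360  r=-1.5160  x^+=4.2870  v^+=2.8468  a^+=0.8731
step 6: x_pred=9.2917  r=-8.6217  x^+=4.4636  v^+=1.9547  a^+=-0.0250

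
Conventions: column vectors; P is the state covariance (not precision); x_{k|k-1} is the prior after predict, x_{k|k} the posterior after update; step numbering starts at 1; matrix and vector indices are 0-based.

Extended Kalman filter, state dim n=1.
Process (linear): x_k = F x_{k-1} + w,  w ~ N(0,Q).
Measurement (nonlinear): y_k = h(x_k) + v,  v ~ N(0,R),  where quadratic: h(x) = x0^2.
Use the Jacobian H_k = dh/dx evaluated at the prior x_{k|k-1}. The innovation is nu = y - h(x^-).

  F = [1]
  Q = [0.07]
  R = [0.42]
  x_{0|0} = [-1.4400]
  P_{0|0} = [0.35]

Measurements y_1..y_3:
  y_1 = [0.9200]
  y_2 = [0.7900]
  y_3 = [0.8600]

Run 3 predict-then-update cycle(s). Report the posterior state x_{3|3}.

x_post = [-0.9547]

step 1: x^-=[-1.4400]  P^-=[0.4200]  H_jac=[-2.8800]  S=[3.9036]  K=[-0.3099]  nu=[-1.1536]  x^+=[-1.0825]  P^+=[0.0452]
step 2: x^-=[-1.0825]  P^-=[0.1152]  H_jac=[-2.1651]  S=[0.9600]  K=[-0.2598]  nu=[-0.3819]  x^+=[-0.9833]  P^+=[0.0504]
step 3: x^-=[-0.9833]  P^-=[0.1204]  H_jac=[-1.9667]  S=[0.8857]  K=[-0.2673]  nu=[-0.1069]  x^+=[-0.9547]  P^+=[0.0571]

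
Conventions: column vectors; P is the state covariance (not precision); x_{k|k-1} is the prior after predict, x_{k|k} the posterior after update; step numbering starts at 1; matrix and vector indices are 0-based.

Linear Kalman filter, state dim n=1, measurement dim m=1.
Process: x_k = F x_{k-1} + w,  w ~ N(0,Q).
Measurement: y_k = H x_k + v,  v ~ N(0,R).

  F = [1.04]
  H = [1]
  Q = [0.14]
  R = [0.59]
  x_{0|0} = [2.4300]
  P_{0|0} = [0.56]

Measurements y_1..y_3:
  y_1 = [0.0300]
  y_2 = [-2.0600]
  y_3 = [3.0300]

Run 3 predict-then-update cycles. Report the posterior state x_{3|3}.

step 1: x^-=[2.5272]  P^-=[0.7457]  S=[1.3357]  K=[0.5583]  nu=[-2.4972]  x^+=[1.1331]  P^+=[0.3294]
step 2: x^-=[1.1784]  P^-=[0.4963]  S=[1.0863]  K=[0.4569]  nu=[-3.2384]  x^+=[-0.3011]  P^+=[0.2695]
step 3: x^-=[-0.3131]  P^-=[0.4315]  S=[1.0215]  K=[0.4224]  nu=[3.3431]  x^+=[1.0991]  P^+=[0.2492]

x_post = [1.0991]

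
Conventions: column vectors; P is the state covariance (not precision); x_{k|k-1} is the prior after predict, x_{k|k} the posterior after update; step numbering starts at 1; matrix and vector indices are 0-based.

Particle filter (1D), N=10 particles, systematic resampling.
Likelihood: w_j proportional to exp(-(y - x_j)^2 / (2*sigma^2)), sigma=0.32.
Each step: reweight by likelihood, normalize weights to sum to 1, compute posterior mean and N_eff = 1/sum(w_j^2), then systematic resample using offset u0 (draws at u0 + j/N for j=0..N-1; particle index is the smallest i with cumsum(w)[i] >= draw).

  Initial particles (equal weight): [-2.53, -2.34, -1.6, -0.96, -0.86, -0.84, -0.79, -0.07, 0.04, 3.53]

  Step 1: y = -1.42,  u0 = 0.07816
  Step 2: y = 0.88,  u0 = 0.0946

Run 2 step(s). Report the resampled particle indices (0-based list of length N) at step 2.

step 1: w=[0.0014, 0.0090, 0.4791, 0.1997, 0.1214, 0.1086, 0.0808, 0.0001, 0.0000, 0.0000]  mean=-1.2422  Neff=3.3055  idx=[2, 2, 2, 2, 2, 3, 3, 4, 5, 6]
step 2: w=[0.0000, 0.0000, 0.0000, 0.0000, 0.0000, 0.0292, 0.0292, 0.1678, 0.2353, 0.5384]  mean=-0.8235  Neff=2.6658  idx=[7, 7, 8, 8, 9, 9, 9, 9, 9, 9]

resampled_idx = [7, 7, 8, 8, 9, 9, 9, 9, 9, 9]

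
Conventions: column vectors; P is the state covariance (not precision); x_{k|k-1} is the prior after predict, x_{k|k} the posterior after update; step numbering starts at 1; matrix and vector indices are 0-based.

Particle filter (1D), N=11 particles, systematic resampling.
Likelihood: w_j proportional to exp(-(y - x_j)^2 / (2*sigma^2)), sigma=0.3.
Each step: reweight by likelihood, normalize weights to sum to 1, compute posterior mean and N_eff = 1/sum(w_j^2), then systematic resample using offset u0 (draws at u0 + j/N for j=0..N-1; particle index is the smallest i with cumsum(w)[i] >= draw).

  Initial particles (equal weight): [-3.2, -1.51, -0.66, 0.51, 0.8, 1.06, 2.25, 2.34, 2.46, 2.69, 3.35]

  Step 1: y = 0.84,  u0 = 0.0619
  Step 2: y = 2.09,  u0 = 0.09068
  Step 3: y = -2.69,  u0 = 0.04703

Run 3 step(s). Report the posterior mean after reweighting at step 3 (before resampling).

step 1: w=[0.0000, 0.0000, 0.0000, 0.2373, 0.4307, 0.3321, 0.0000, 0.0000, 0.0000, 0.0000, 0.0000]  mean=0.8175  Neff=2.8407  idx=[3, 3, 4, 4, 4, 4, 4, 5, 5, 5, 5]
step 2: w=[0.0001, 0.0001, 0.0084, 0.0084, 0.0084, 0.0084, 0.0084, 0.2395, 0.2395, 0.2395, 0.2395]  mean=1.0490  Neff=4.3529  idx=[7, 7, 7, 8, 8, 9, 9, 9, 10, 10, 10]
step 3: w=[0.0909, 0.0909, 0.0909, 0.0909, 0.0909, 0.0909, 0.0909, 0.0909, 0.0909, 0.0909, 0.0909]  mean=1.0600  Neff=11.0000  idx=[0, 1, 2, 3, 4, 5, 6, 7, 8, 9, 10]

post_mean = 1.0600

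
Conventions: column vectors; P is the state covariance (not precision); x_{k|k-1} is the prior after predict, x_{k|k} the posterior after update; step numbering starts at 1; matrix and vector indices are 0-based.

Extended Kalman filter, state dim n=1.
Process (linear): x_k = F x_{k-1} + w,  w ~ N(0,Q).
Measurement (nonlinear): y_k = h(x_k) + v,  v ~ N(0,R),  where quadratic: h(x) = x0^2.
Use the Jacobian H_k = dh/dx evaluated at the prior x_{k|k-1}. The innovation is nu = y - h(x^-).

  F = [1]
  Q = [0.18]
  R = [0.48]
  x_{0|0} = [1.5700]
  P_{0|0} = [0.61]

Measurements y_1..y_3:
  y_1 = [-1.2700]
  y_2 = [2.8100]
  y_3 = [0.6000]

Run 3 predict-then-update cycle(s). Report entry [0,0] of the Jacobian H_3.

H_jac[0,0] = 2.4978

step 1: x^-=[1.5700]  P^-=[0.7900]  H_jac=[3.1400]  S=[8.2691]  K=[0.3000]  nu=[-3.7349]  x^+=[0.4496]  P^+=[0.0459]
step 2: x^-=[0.4496]  P^-=[0.2259]  H_jac=[0.8992]  S=[0.6626]  K=[0.3065]  nu=[2.6079]  x^+=[1.2489]  P^+=[0.1636]
step 3: x^-=[1.2489]  P^-=[0.3436]  H_jac=[2.4978]  S=[2.6237]  K=[0.3271]  nu=[-0.9597]  x^+=[0.9349]  P^+=[0.0629]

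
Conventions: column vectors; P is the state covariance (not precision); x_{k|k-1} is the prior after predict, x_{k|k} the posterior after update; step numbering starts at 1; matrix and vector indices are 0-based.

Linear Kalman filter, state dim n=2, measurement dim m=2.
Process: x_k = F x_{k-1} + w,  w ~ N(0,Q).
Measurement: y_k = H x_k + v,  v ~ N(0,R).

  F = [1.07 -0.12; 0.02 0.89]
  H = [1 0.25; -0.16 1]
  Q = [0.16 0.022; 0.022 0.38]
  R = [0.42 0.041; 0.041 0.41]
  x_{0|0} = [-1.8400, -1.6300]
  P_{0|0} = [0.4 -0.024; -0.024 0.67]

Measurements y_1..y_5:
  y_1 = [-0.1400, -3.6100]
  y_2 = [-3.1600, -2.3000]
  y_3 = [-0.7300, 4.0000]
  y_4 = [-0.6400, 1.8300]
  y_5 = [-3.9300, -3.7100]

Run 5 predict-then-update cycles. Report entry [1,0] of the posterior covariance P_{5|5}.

P_post[1,0] = 0.0016

step 1: x^-=[-1.7732, -1.4875]  P^-=[0.6338 -0.0638; -0.0638 0.9100]  S=[1.0788 0.1059; 0.1059 1.3567]  K=[0.5892 -0.1677; 0.0859 0.6716]  nu=[2.0051, -2.4062]  x^+=[-0.1882, -2.9314]  P^+=[0.2421 -0.0059; -0.0059 0.2779]
step 2: x^-=[0.1504, -2.6127]  P^-=[0.4426 -0.0081; -0.0081 0.6000]  S=[0.8961 0.1124; 0.1124 1.0240]  K=[0.5084 -0.1329; 0.0859 0.5778]  nu=[-2.6572, 0.3367]  x^+=[-1.2452, -2.6463]  P^+=[0.2082 -0.0003; -0.0003 0.2404]
step 3: x^-=[-1.0148, -2.3801]  P^-=[0.4019 0.0005; 0.0005 0.5705]  S=[0.8577 0.1198; 0.1198 0.9906]  K=[0.4858 -0.1232; 0.0879 0.5652]  nu=[0.8799, 6.2177]  x^+=[-1.3533, 1.2114]  P^+=[0.1987 0.0012; 0.0012 0.2355]
step 4: x^-=[-1.5933, 1.0510]  P^-=[0.3906 0.0022; 0.0022 0.5667]  S=[0.8471 0.1223; 0.1223 0.9860]  K=[0.4791 -0.1206; 0.0885 0.5634]  nu=[0.6906, 0.5240]  x^+=[-1.3256, 1.4074]  P^+=[0.1959 0.0016; 0.0016 0.2349]
step 5: x^-=[-1.5873, 1.2261]  P^-=[0.3873 0.0026; 0.0026 0.5662]  S=[0.8440 0.1231; 0.1231 0.9853]  K=[0.4771 -0.1199; 0.0887 0.5632]  nu=[-2.6492, -5.1901]  x^+=[-2.2293, -1.9316]  P^+=[0.1951 0.0016; 0.0016 0.2348]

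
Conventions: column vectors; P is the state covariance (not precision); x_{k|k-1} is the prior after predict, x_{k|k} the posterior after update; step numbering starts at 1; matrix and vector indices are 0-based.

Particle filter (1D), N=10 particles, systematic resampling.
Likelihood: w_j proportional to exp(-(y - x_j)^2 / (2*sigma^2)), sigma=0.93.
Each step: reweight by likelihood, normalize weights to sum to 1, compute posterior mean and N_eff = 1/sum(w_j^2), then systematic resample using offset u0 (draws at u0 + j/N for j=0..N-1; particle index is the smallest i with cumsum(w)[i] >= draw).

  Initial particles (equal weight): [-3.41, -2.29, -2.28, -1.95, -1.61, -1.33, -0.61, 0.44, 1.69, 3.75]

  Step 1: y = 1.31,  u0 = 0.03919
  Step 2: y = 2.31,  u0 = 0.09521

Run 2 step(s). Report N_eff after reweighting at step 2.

step 1: w=[0.0000, 0.0003, 0.0003, 0.0012, 0.0041, 0.0102, 0.0680, 0.3701, 0.5273, 0.0183]  mean=1.0571  Neff=2.3804  idx=[6, 7, 7, 7, 7, 8, 8, 8, 8, 8]
step 2: w=[0.0016, 0.0292, 0.0292, 0.0292, 0.0292, 0.1763, 0.1763, 0.1763, 0.1763, 0.1763]  mean=1.5405  Neff=6.2934  idx=[4, 5, 6, 6, 7, 7, 8, 8, 9, 9]

N_eff = 6.2934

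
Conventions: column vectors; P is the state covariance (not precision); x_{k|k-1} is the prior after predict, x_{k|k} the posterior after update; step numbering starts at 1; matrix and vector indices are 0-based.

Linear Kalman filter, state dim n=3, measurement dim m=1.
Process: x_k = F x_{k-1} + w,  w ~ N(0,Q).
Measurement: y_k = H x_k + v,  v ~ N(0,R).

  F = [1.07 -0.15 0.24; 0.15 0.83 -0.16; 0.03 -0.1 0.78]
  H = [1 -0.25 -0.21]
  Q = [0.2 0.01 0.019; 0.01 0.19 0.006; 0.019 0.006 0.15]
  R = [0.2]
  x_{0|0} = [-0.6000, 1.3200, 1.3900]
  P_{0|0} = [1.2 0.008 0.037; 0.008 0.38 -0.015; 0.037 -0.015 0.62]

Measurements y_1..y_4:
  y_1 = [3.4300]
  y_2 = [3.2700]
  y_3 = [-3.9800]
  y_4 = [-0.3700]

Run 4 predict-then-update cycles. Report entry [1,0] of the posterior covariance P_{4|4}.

step 1: x^-=[-0.5064, 0.7832, 0.9342]  P^-=[1.6357 0.1301 0.2117; 0.1301 0.4989 -0.1032; 0.2117 -0.1032 0.5361]  S=[1.7257]  K=[0.9032; 0.0157; 0.0724]  nu=[4.3284]  x^+=[3.4031, 0.8510, 1.2474]  P^+=[0.2278 0.1056 0.0989; 0.1056 0.4984 -0.1052; 0.0989 -0.1052 0.5271]
step 2: x^-=[3.8130, 1.0172, 0.9900]  P^-=[0.5268 0.0189 0.2187; 0.0189 0.6015 -0.1578; 0.2187 -0.1578 0.4963]  S=[0.6684]  K=[0.7124; -0.1472; 0.2303]  nu=[-0.0808]  x^+=[3.7554, 1.0291, 0.9714]  P^+=[0.1876 0.0889 0.1091; 0.0889 0.5870 -0.1351; 0.1091 -0.1351 0.4608]
step 3: x^-=[4.0971, 1.2620, 0.7674]  P^-=[0.4917 -0.0186 0.2210; -0.0186 0.6632 -0.1759; 0.2210 -0.1759 0.4620]  S=[0.6515]  K=[0.6906; -0.2263; 0.2578]  nu=[-7.6004]  x^+=[-1.1518, 2.9819, -1.1920]  P^+=[0.1810 0.0832 0.1050; 0.0832 0.6298 -0.1379; 0.1050 -0.1379 0.4187]
step 4: x^-=[-1.9658, 2.4929, -1.2625]  P^-=[0.4826 -0.0284 0.2112; -0.0284 0.6910 -0.1766; 0.2112 -0.1766 0.4371]  S=[0.6520]  K=[0.6831; -0.2516; 0.2508]  nu=[1.9539]  x^+=[-0.6312, 2.0014, -0.7724]  P^+=[0.1784 0.0837 0.0995; 0.0837 0.6497 -0.1354; 0.0995 -0.1354 0.3961]

P_post[1,0] = 0.0837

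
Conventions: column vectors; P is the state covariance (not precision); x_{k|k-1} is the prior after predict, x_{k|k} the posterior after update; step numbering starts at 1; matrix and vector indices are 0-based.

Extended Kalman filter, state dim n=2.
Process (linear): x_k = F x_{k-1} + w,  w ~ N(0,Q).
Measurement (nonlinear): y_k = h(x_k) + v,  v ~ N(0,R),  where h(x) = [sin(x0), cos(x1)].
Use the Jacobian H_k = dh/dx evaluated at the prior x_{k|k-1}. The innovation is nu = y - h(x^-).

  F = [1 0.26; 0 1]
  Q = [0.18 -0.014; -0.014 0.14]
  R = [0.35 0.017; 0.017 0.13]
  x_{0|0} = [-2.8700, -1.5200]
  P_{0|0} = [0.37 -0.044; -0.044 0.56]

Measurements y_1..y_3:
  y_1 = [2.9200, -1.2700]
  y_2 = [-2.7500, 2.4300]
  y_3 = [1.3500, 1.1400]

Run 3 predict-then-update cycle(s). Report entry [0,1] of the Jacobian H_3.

H_jac[0,1] = 0.0000

step 1: x^-=[-3.2652, -1.5200]  P^-=[0.5650 0.0876; 0.0876 0.7000]  H_jac=[-0.9924 0.0000; 0.0000 0.9987]  S=[0.9064 -0.0698; -0.0698 0.8282]  K=[-0.6144 0.0538; -0.0311 0.8415]  nu=[2.7967, -1.3208]  x^+=[-5.0547, -2.7184]  P^+=[0.2158 -0.0035; -0.0035 0.1090]
step 2: x^-=[-5.7615, -2.7184]  P^-=[0.4014 0.0109; 0.0109 0.2490]  H_jac=[0.8670 0.0000; 0.0000 0.4107]  S=[0.6517 0.0209; 0.0209 0.1720]  K=[0.5352 -0.0390; -0.0046 0.5951]  nu=[-3.2484, 3.3418]  x^+=[-7.6302, -0.7147]  P^+=[0.2153 0.0098; 0.0098 0.1882]
step 3: x^-=[-7.8160, -0.7147]  P^-=[0.4131 0.0448; 0.0448 0.3282]  H_jac=[0.0380 0.0000; 0.0000 0.6554]  S=[0.3506 0.0181; 0.0181 0.2710]  K=[0.0393 0.1056; -0.0363 0.7962]  nu=[2.3493, 0.3847]  x^+=[-7.6831, -0.4937]  P^+=[0.4094 0.0220; 0.0220 0.1570]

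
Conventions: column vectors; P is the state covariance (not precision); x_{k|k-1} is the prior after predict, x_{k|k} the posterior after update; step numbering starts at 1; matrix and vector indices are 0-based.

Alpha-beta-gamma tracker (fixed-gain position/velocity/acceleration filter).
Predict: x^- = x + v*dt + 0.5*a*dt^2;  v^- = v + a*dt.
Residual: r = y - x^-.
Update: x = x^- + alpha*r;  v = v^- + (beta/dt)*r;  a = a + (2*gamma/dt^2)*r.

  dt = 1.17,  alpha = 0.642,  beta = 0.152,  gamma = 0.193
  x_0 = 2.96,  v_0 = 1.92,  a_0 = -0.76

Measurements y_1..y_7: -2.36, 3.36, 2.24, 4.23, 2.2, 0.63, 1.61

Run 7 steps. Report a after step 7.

step 1: x_pred=4.6862  r=-7.0462  x^+=0.1625  v^+=0.1154  a^+=-2.7469
step 2: x_pred=-1.5825  r=4.9425  x^+=1.5906  v^+=-2.4563  a^+=-1.3532
step 3: x_pred=-2.2095  r=4.4495  x^+=0.6471  v^+=-3.4615  a^+=-0.0985
step 4: x_pred=-3.4703  r=7.7003  x^+=1.4733  v^+=-2.5764  a^+=2.0728
step 5: x_pred=-0.1224  r=2.3224  x^+=1.3686  v^+=0.1505  a^+=2.7277
step 6: x_pred=3.4116  r=-2.7816  x^+=1.6258  v^+=2.9805  a^+=1.9433
step 7: x_pred=6.4431  r=-4.8331  x^+=3.3403  v^+=4.6263  a^+=0.5805

a_post = 0.5805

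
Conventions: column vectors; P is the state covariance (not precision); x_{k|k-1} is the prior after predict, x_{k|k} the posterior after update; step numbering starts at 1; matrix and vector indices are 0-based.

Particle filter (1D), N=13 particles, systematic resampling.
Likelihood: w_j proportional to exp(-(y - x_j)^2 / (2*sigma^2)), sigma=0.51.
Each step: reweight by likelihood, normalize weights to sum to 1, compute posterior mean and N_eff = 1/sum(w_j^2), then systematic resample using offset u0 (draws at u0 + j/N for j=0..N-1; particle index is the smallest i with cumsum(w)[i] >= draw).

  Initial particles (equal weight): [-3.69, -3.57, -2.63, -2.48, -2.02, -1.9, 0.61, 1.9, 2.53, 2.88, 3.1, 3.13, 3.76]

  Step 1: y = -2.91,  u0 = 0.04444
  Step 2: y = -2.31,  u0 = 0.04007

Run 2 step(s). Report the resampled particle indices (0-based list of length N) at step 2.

step 1: w=[0.1166, 0.1625, 0.3230, 0.2632, 0.0819, 0.0528, 0.0000, 0.0000, 0.0000, 0.0000, 0.0000, 0.0000, 0.0000]  mean=-2.7784  Neff=4.4828  idx=[0, 1, 1, 1, 2, 2, 2, 2, 3, 3, 3, 4, 5]
step 2: w=[0.0033, 0.0060, 0.0060, 0.0060, 0.1044, 0.1044, 0.1044, 0.1044, 0.1203, 0.1203, 0.1203, 0.1082, 0.0920]  mean=-2.4631  Neff=9.3196  idx=[4, 4, 5, 6, 7, 7, 8, 9, 9, 10, 11, 11, 12]

resampled_idx = [4, 4, 5, 6, 7, 7, 8, 9, 9, 10, 11, 11, 12]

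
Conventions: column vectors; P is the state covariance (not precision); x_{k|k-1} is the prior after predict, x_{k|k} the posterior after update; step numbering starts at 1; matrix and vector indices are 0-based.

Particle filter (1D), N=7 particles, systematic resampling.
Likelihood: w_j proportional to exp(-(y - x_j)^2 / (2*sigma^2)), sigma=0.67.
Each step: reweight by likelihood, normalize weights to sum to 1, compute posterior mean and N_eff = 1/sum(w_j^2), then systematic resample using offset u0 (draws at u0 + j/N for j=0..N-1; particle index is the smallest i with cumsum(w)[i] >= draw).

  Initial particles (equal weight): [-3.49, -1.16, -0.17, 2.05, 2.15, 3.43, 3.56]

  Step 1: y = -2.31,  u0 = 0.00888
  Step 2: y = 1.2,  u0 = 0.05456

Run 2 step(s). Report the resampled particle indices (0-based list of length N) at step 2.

resampled_idx = [4, 4, 5, 5, 5, 6, 6]

step 1: w=[0.4740, 0.5124, 0.0136, 0.0000, 0.0000, 0.0000, 0.0000]  mean=-2.2509  Neff=2.0517  idx=[0, 0, 0, 0, 1, 1, 1]
step 2: w=[0.0000, 0.0000, 0.0000, 0.0000, 0.3333, 0.3333, 0.3333]  mean=-1.1600  Neff=3.0000  idx=[4, 4, 5, 5, 5, 6, 6]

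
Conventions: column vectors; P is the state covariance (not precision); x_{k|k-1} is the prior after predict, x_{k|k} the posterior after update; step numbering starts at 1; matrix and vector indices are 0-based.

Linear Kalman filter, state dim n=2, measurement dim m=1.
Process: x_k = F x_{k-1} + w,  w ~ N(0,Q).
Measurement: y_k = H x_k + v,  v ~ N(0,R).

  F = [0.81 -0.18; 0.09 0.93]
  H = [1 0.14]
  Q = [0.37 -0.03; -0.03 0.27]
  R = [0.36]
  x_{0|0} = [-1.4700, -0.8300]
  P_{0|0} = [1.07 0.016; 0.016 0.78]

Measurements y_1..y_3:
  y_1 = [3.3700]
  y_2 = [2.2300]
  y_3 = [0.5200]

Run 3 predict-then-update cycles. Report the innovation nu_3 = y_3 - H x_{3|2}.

step 1: x^-=[-1.0413, -0.9042]  P^-=[1.0926 -0.0708; -0.0708 0.9560]  S=[1.4516]  K=[0.7459; 0.0434]  nu=[4.5379]  x^+=[2.3435, -0.7071]  P^+=[0.2850 -0.1178; -0.1178 0.9532]
step 2: x^-=[2.0255, -0.4466]  P^-=[0.6222 -0.2556; -0.2556 1.0770]  S=[0.9318]  K=[0.6294; -0.1125]  nu=[0.2670]  x^+=[2.1936, -0.4767]  P^+=[0.2531 -0.1896; -0.1896 1.0652]
step 3: x^-=[1.8626, -0.2459]  P^-=[0.6259 -0.3297; -0.3297 1.1616]  S=[0.9164]  K=[0.6327; -0.1823]  nu=[-1.3082]  x^+=[1.0350, -0.0075]  P^+=[0.2591 -0.2240; -0.2240 1.1312]

innov = [-1.3082]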